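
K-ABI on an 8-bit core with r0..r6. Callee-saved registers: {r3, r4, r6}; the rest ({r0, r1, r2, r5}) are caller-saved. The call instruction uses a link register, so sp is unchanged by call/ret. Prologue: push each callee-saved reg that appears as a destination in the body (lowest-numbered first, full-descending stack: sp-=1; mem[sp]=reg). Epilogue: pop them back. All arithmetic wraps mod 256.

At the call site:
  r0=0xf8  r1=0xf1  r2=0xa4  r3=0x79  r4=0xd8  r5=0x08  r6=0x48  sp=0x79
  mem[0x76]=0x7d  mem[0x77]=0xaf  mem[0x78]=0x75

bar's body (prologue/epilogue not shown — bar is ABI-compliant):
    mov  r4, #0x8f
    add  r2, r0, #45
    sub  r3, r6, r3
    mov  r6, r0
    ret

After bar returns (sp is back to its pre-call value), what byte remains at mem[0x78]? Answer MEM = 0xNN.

prologue: push r3 -> mem[0x78]=0x79, sp=0x78
prologue: push r4 -> mem[0x77]=0xd8, sp=0x77
prologue: push r6 -> mem[0x76]=0x48, sp=0x76
body[0] mov  r4, #0x8f -> r4=0x8f
body[1] add  r2, r0, #45 -> r2=0x25
body[2] sub  r3, r6, r3 -> r3=0xcf
body[3] mov  r6, r0 -> r6=0xf8
epilogue: pop r6=0x48, sp=0x77
epilogue: pop r4=0xd8, sp=0x78
epilogue: pop r3=0x79, sp=0x79
prologue pushed ['r3', 'r4', 'r6'] at ['0x78', '0x77', '0x76']

MEM = 0x79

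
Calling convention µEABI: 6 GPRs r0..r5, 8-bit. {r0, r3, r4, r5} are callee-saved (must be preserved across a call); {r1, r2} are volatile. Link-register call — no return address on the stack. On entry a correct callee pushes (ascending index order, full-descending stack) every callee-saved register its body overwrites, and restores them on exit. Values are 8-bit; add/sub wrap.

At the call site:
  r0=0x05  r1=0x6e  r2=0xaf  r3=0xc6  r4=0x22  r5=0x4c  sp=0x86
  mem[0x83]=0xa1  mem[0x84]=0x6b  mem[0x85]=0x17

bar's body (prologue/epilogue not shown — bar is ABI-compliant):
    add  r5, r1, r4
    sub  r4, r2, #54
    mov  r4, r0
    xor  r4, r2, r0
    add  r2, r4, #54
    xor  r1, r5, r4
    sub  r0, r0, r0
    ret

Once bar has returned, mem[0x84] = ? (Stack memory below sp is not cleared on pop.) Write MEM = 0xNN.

prologue: push r0 → mem[0x85]=0x05, sp=0x85
prologue: push r4 → mem[0x84]=0x22, sp=0x84
prologue: push r5 → mem[0x83]=0x4c, sp=0x83
body[0] add  r5, r1, r4 → r5=0x90
body[1] sub  r4, r2, #54 → r4=0x79
body[2] mov  r4, r0 → r4=0x05
body[3] xor  r4, r2, r0 → r4=0xaa
body[4] add  r2, r4, #54 → r2=0xe0
body[5] xor  r1, r5, r4 → r1=0x3a
body[6] sub  r0, r0, r0 → r0=0x00
epilogue: pop r5=0x4c, sp=0x84
epilogue: pop r4=0x22, sp=0x85
epilogue: pop r0=0x05, sp=0x86
prologue pushed ['r0', 'r4', 'r5'] at ['0x85', '0x84', '0x83']

MEM = 0x22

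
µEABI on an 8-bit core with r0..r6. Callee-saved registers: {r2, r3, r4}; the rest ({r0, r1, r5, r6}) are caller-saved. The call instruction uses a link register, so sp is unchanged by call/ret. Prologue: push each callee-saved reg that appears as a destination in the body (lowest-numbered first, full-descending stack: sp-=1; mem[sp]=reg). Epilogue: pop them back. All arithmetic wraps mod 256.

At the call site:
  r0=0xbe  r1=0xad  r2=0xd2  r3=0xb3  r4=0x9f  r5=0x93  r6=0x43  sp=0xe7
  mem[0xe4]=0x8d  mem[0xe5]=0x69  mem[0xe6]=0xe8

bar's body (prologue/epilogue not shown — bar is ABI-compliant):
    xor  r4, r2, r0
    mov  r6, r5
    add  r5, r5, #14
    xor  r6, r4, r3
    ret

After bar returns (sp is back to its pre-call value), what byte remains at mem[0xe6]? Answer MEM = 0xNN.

prologue: push r4 -> mem[0xe6]=0x9f, sp=0xe6
body[0] xor  r4, r2, r0 -> r4=0x6c
body[1] mov  r6, r5 -> r6=0x93
body[2] add  r5, r5, #14 -> r5=0xa1
body[3] xor  r6, r4, r3 -> r6=0xdf
epilogue: pop r4=0x9f, sp=0xe7
prologue pushed ['r4'] at ['0xe6']

MEM = 0x9f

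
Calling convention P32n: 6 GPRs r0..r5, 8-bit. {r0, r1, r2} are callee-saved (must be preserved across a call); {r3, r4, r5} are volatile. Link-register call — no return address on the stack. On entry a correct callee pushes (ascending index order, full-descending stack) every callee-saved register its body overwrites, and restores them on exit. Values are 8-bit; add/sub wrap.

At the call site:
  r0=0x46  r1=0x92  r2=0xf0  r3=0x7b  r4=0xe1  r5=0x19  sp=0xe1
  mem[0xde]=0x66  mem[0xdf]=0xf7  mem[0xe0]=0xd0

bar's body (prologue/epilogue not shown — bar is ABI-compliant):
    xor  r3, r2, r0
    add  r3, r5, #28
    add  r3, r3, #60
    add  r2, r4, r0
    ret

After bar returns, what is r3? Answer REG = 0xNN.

prologue: push r2 → mem[0xe0]=0xf0, sp=0xe0
body[0] xor  r3, r2, r0 → r3=0xb6
body[1] add  r3, r5, #28 → r3=0x35
body[2] add  r3, r3, #60 → r3=0x71
body[3] add  r2, r4, r0 → r2=0x27
epilogue: pop r2=0xf0, sp=0xe1
r3 is caller-saved → body value

REG = 0x71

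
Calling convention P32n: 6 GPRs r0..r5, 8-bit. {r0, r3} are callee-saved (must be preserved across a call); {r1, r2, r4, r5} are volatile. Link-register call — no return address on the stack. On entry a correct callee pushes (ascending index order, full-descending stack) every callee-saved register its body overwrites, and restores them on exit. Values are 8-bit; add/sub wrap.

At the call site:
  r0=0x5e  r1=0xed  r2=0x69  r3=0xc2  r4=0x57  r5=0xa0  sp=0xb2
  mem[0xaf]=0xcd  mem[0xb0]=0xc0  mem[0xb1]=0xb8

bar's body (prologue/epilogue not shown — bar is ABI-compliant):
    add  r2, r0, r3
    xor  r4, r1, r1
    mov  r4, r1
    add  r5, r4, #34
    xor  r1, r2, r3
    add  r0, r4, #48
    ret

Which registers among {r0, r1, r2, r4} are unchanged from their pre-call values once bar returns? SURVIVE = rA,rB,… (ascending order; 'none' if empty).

SURVIVE = r0

prologue: push r0 -> mem[0xb1]=0x5e, sp=0xb1
body[0] add  r2, r0, r3 -> r2=0x20
body[1] xor  r4, r1, r1 -> r4=0x00
body[2] mov  r4, r1 -> r4=0xed
body[3] add  r5, r4, #34 -> r5=0x0f
body[4] xor  r1, r2, r3 -> r1=0xe2
body[5] add  r0, r4, #48 -> r0=0x1d
epilogue: pop r0=0x5e, sp=0xb2
r0: callee-saved, written=True
r1: caller-saved, written=True
r2: caller-saved, written=True
r4: caller-saved, written=True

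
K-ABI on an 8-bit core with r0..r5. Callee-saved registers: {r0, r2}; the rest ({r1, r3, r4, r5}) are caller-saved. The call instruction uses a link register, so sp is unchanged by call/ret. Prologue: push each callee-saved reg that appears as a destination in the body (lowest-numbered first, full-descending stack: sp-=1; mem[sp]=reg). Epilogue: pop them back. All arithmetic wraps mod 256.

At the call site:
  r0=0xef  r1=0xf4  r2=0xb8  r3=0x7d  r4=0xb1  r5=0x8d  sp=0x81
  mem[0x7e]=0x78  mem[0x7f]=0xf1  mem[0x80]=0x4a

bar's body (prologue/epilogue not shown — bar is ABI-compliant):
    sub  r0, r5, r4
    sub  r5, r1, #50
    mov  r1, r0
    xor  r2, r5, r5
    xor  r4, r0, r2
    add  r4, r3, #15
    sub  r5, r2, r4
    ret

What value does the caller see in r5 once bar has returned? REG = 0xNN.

REG = 0x74

prologue: push r0 → mem[0x80]=0xef, sp=0x80
prologue: push r2 → mem[0x7f]=0xb8, sp=0x7f
body[0] sub  r0, r5, r4 → r0=0xdc
body[1] sub  r5, r1, #50 → r5=0xc2
body[2] mov  r1, r0 → r1=0xdc
body[3] xor  r2, r5, r5 → r2=0x00
body[4] xor  r4, r0, r2 → r4=0xdc
body[5] add  r4, r3, #15 → r4=0x8c
body[6] sub  r5, r2, r4 → r5=0x74
epilogue: pop r2=0xb8, sp=0x80
epilogue: pop r0=0xef, sp=0x81
r5 is caller-saved → body value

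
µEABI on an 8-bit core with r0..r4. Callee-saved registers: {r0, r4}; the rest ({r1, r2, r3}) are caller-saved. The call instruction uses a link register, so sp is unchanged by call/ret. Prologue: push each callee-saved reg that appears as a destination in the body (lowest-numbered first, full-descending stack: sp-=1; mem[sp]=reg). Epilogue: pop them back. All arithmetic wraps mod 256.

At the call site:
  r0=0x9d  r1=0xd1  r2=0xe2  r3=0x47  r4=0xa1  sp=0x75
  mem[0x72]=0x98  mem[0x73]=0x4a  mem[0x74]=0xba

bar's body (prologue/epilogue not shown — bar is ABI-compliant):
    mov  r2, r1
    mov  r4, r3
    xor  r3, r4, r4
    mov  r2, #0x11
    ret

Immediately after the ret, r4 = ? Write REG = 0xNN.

REG = 0xa1

prologue: push r4 -> mem[0x74]=0xa1, sp=0x74
body[0] mov  r2, r1 -> r2=0xd1
body[1] mov  r4, r3 -> r4=0x47
body[2] xor  r3, r4, r4 -> r3=0x00
body[3] mov  r2, #0x11 -> r2=0x11
epilogue: pop r4=0xa1, sp=0x75
r4 is callee-saved -> restored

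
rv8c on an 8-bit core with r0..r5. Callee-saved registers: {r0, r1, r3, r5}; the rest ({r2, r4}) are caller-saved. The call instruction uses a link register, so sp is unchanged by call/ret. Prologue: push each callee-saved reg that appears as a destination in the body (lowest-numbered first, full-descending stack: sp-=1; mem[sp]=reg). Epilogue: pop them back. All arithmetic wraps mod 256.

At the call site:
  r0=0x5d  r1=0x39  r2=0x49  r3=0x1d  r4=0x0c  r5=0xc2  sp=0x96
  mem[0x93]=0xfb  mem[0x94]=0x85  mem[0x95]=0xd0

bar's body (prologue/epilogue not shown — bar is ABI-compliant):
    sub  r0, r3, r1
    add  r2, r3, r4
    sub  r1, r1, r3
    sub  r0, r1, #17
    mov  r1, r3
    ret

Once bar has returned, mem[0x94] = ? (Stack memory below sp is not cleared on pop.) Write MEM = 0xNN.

prologue: push r0 → mem[0x95]=0x5d, sp=0x95
prologue: push r1 → mem[0x94]=0x39, sp=0x94
body[0] sub  r0, r3, r1 → r0=0xe4
body[1] add  r2, r3, r4 → r2=0x29
body[2] sub  r1, r1, r3 → r1=0x1c
body[3] sub  r0, r1, #17 → r0=0x0b
body[4] mov  r1, r3 → r1=0x1d
epilogue: pop r1=0x39, sp=0x95
epilogue: pop r0=0x5d, sp=0x96
prologue pushed ['r0', 'r1'] at ['0x95', '0x94']

MEM = 0x39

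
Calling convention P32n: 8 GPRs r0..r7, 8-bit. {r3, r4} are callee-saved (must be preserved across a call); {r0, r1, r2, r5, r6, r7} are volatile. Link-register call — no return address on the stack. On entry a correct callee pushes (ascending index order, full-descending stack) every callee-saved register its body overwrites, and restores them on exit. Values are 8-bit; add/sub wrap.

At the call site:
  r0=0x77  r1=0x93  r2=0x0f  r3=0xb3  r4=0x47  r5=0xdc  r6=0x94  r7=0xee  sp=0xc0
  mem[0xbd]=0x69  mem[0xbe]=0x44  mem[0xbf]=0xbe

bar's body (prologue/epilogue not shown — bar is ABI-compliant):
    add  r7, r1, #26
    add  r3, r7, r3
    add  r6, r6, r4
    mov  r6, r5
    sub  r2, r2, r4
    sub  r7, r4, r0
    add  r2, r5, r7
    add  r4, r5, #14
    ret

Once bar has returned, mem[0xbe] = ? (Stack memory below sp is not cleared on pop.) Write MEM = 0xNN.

MEM = 0x47

prologue: push r3 → mem[0xbf]=0xb3, sp=0xbf
prologue: push r4 → mem[0xbe]=0x47, sp=0xbe
body[0] add  r7, r1, #26 → r7=0xad
body[1] add  r3, r7, r3 → r3=0x60
body[2] add  r6, r6, r4 → r6=0xdb
body[3] mov  r6, r5 → r6=0xdc
body[4] sub  r2, r2, r4 → r2=0xc8
body[5] sub  r7, r4, r0 → r7=0xd0
body[6] add  r2, r5, r7 → r2=0xac
body[7] add  r4, r5, #14 → r4=0xea
epilogue: pop r4=0x47, sp=0xbf
epilogue: pop r3=0xb3, sp=0xc0
prologue pushed ['r3', 'r4'] at ['0xbf', '0xbe']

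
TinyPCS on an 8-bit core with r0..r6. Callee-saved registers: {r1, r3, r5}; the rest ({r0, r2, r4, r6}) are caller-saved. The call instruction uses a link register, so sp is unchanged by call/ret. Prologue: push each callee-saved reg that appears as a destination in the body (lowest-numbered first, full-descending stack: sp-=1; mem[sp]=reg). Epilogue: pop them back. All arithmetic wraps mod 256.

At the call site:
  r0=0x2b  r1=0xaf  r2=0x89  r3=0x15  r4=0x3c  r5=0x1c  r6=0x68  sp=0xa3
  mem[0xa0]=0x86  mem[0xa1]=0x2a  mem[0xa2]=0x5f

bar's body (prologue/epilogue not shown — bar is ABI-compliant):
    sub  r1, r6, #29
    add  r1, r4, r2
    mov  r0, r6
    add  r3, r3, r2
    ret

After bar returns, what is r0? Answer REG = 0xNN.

REG = 0x68

prologue: push r1 → mem[0xa2]=0xaf, sp=0xa2
prologue: push r3 → mem[0xa1]=0x15, sp=0xa1
body[0] sub  r1, r6, #29 → r1=0x4b
body[1] add  r1, r4, r2 → r1=0xc5
body[2] mov  r0, r6 → r0=0x68
body[3] add  r3, r3, r2 → r3=0x9e
epilogue: pop r3=0x15, sp=0xa2
epilogue: pop r1=0xaf, sp=0xa3
r0 is caller-saved → body value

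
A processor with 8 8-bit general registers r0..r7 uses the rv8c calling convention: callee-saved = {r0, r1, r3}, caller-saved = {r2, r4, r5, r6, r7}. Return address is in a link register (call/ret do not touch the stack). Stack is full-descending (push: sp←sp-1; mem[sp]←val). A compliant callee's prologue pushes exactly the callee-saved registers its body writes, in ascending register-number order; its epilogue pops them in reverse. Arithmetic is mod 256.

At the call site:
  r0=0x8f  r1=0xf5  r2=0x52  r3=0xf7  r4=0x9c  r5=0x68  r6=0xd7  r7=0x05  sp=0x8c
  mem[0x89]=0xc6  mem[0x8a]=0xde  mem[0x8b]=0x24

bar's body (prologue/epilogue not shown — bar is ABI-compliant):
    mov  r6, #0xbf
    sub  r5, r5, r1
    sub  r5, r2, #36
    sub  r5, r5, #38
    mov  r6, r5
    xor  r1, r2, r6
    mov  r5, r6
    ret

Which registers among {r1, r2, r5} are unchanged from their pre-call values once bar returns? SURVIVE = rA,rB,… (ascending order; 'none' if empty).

prologue: push r1 -> mem[0x8b]=0xf5, sp=0x8b
body[0] mov  r6, #0xbf -> r6=0xbf
body[1] sub  r5, r5, r1 -> r5=0x73
body[2] sub  r5, r2, #36 -> r5=0x2e
body[3] sub  r5, r5, #38 -> r5=0x08
body[4] mov  r6, r5 -> r6=0x08
body[5] xor  r1, r2, r6 -> r1=0x5a
body[6] mov  r5, r6 -> r5=0x08
epilogue: pop r1=0xf5, sp=0x8c
r1: callee-saved, written=True
r2: caller-saved, written=False
r5: caller-saved, written=True

SURVIVE = r1,r2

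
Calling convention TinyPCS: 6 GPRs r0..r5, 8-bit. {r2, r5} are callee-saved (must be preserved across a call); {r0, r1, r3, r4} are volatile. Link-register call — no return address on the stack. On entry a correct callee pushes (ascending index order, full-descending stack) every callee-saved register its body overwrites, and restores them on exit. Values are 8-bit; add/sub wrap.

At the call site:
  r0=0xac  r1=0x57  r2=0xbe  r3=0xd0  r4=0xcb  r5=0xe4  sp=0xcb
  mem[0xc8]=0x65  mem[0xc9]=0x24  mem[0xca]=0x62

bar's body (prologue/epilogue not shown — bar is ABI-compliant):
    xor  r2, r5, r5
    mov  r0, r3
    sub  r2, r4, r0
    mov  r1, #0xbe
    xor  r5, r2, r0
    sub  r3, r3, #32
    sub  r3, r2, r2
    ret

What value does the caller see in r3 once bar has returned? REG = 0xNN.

REG = 0x00

prologue: push r2 -> mem[0xca]=0xbe, sp=0xca
prologue: push r5 -> mem[0xc9]=0xe4, sp=0xc9
body[0] xor  r2, r5, r5 -> r2=0x00
body[1] mov  r0, r3 -> r0=0xd0
body[2] sub  r2, r4, r0 -> r2=0xfb
body[3] mov  r1, #0xbe -> r1=0xbe
body[4] xor  r5, r2, r0 -> r5=0x2b
body[5] sub  r3, r3, #32 -> r3=0xb0
body[6] sub  r3, r2, r2 -> r3=0x00
epilogue: pop r5=0xe4, sp=0xca
epilogue: pop r2=0xbe, sp=0xcb
r3 is caller-saved -> body value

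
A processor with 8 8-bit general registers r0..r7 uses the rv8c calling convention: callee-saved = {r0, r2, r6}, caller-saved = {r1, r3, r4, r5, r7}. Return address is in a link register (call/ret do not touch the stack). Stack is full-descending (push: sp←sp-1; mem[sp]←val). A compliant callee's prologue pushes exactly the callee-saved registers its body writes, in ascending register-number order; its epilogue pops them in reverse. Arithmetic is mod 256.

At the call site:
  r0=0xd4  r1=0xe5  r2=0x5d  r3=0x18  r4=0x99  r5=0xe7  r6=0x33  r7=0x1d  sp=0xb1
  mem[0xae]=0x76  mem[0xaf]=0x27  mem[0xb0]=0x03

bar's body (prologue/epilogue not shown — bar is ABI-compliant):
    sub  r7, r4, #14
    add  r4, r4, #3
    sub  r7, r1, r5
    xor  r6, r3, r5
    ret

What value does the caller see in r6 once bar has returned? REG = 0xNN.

prologue: push r6 → mem[0xb0]=0x33, sp=0xb0
body[0] sub  r7, r4, #14 → r7=0x8b
body[1] add  r4, r4, #3 → r4=0x9c
body[2] sub  r7, r1, r5 → r7=0xfe
body[3] xor  r6, r3, r5 → r6=0xff
epilogue: pop r6=0x33, sp=0xb1
r6 is callee-saved → restored

REG = 0x33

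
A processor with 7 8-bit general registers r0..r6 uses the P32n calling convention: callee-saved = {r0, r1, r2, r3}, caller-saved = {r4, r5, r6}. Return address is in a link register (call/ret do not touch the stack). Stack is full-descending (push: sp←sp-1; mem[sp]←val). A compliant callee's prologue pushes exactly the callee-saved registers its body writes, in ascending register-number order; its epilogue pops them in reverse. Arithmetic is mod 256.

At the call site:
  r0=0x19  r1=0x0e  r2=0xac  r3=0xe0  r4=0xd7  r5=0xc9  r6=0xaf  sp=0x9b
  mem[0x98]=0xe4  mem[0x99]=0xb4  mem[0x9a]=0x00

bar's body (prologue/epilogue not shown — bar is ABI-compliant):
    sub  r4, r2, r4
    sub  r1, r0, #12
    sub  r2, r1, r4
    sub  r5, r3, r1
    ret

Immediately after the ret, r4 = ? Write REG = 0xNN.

prologue: push r1 -> mem[0x9a]=0x0e, sp=0x9a
prologue: push r2 -> mem[0x99]=0xac, sp=0x99
body[0] sub  r4, r2, r4 -> r4=0xd5
body[1] sub  r1, r0, #12 -> r1=0x0d
body[2] sub  r2, r1, r4 -> r2=0x38
body[3] sub  r5, r3, r1 -> r5=0xd3
epilogue: pop r2=0xac, sp=0x9a
epilogue: pop r1=0x0e, sp=0x9b
r4 is caller-saved -> body value

REG = 0xd5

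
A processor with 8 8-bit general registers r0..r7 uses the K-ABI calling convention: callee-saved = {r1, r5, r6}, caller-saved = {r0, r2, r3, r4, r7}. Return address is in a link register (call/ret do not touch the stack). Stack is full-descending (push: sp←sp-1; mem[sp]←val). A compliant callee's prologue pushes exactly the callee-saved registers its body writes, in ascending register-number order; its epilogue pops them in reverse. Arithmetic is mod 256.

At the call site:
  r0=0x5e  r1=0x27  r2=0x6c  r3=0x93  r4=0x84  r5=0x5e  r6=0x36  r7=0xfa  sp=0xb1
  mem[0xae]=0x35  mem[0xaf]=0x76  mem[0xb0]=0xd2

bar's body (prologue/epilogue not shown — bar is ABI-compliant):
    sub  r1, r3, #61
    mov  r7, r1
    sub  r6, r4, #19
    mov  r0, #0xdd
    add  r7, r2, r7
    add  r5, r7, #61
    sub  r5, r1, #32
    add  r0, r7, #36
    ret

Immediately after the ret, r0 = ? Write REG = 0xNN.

prologue: push r1 -> mem[0xb0]=0x27, sp=0xb0
prologue: push r5 -> mem[0xaf]=0x5e, sp=0xaf
prologue: push r6 -> mem[0xae]=0x36, sp=0xae
body[0] sub  r1, r3, #61 -> r1=0x56
body[1] mov  r7, r1 -> r7=0x56
body[2] sub  r6, r4, #19 -> r6=0x71
body[3] mov  r0, #0xdd -> r0=0xdd
body[4] add  r7, r2, r7 -> r7=0xc2
body[5] add  r5, r7, #61 -> r5=0xff
body[6] sub  r5, r1, #32 -> r5=0x36
body[7] add  r0, r7, #36 -> r0=0xe6
epilogue: pop r6=0x36, sp=0xaf
epilogue: pop r5=0x5e, sp=0xb0
epilogue: pop r1=0x27, sp=0xb1
r0 is caller-saved -> body value

REG = 0xe6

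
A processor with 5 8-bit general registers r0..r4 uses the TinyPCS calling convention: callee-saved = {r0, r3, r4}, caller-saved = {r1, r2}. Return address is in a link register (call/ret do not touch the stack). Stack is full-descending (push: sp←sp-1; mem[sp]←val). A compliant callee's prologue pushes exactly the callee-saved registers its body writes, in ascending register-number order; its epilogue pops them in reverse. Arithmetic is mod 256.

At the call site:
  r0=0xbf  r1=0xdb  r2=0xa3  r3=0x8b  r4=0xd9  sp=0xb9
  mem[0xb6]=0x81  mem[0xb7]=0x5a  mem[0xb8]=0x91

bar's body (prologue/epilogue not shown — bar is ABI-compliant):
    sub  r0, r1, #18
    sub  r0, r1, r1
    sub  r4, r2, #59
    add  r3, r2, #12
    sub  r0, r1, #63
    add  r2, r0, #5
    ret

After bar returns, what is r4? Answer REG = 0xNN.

REG = 0xd9

prologue: push r0 → mem[0xb8]=0xbf, sp=0xb8
prologue: push r3 → mem[0xb7]=0x8b, sp=0xb7
prologue: push r4 → mem[0xb6]=0xd9, sp=0xb6
body[0] sub  r0, r1, #18 → r0=0xc9
body[1] sub  r0, r1, r1 → r0=0x00
body[2] sub  r4, r2, #59 → r4=0x68
body[3] add  r3, r2, #12 → r3=0xaf
body[4] sub  r0, r1, #63 → r0=0x9c
body[5] add  r2, r0, #5 → r2=0xa1
epilogue: pop r4=0xd9, sp=0xb7
epilogue: pop r3=0x8b, sp=0xb8
epilogue: pop r0=0xbf, sp=0xb9
r4 is callee-saved → restored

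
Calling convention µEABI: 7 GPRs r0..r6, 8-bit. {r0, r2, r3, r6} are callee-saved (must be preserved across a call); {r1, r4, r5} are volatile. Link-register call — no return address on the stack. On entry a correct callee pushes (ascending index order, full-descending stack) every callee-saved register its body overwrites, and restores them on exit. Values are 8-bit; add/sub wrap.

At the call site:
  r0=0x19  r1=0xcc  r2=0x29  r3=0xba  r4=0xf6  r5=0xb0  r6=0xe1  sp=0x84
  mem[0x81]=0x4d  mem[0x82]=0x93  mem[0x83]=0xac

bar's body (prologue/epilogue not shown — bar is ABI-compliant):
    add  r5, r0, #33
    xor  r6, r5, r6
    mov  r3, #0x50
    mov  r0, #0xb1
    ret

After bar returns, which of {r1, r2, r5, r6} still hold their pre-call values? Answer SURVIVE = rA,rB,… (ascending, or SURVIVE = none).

SURVIVE = r1,r2,r6

prologue: push r0 → mem[0x83]=0x19, sp=0x83
prologue: push r3 → mem[0x82]=0xba, sp=0x82
prologue: push r6 → mem[0x81]=0xe1, sp=0x81
body[0] add  r5, r0, #33 → r5=0x3a
body[1] xor  r6, r5, r6 → r6=0xdb
body[2] mov  r3, #0x50 → r3=0x50
body[3] mov  r0, #0xb1 → r0=0xb1
epilogue: pop r6=0xe1, sp=0x82
epilogue: pop r3=0xba, sp=0x83
epilogue: pop r0=0x19, sp=0x84
r1: caller-saved, written=False
r2: callee-saved, written=False
r5: caller-saved, written=True
r6: callee-saved, written=True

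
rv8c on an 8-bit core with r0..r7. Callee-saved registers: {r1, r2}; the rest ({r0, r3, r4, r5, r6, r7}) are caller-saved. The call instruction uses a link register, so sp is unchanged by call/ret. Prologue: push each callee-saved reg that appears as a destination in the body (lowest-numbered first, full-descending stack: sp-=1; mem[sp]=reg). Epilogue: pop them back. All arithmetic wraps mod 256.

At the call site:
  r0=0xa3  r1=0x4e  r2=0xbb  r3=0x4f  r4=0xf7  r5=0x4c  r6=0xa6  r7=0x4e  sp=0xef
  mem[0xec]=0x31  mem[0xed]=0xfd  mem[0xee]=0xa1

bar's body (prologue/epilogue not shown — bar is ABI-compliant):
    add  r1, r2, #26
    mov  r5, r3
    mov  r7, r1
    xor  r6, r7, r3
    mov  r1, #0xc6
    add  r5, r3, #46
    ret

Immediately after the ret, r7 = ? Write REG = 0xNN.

REG = 0xd5

prologue: push r1 -> mem[0xee]=0x4e, sp=0xee
body[0] add  r1, r2, #26 -> r1=0xd5
body[1] mov  r5, r3 -> r5=0x4f
body[2] mov  r7, r1 -> r7=0xd5
body[3] xor  r6, r7, r3 -> r6=0x9a
body[4] mov  r1, #0xc6 -> r1=0xc6
body[5] add  r5, r3, #46 -> r5=0x7d
epilogue: pop r1=0x4e, sp=0xef
r7 is caller-saved -> body value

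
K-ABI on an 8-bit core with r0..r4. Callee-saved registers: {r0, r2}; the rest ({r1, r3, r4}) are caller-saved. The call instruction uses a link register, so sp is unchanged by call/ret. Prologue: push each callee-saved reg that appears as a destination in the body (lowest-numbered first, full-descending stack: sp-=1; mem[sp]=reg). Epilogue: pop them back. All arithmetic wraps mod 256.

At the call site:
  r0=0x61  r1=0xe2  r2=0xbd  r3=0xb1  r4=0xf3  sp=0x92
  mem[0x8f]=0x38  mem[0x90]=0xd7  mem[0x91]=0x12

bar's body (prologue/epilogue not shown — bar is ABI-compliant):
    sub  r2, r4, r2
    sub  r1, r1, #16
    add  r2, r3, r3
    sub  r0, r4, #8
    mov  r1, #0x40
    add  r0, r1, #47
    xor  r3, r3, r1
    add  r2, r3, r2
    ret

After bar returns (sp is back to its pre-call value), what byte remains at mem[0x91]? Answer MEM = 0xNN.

MEM = 0x61

prologue: push r0 -> mem[0x91]=0x61, sp=0x91
prologue: push r2 -> mem[0x90]=0xbd, sp=0x90
body[0] sub  r2, r4, r2 -> r2=0x36
body[1] sub  r1, r1, #16 -> r1=0xd2
body[2] add  r2, r3, r3 -> r2=0x62
body[3] sub  r0, r4, #8 -> r0=0xeb
body[4] mov  r1, #0x40 -> r1=0x40
body[5] add  r0, r1, #47 -> r0=0x6f
body[6] xor  r3, r3, r1 -> r3=0xf1
body[7] add  r2, r3, r2 -> r2=0x53
epilogue: pop r2=0xbd, sp=0x91
epilogue: pop r0=0x61, sp=0x92
prologue pushed ['r0', 'r2'] at ['0x91', '0x90']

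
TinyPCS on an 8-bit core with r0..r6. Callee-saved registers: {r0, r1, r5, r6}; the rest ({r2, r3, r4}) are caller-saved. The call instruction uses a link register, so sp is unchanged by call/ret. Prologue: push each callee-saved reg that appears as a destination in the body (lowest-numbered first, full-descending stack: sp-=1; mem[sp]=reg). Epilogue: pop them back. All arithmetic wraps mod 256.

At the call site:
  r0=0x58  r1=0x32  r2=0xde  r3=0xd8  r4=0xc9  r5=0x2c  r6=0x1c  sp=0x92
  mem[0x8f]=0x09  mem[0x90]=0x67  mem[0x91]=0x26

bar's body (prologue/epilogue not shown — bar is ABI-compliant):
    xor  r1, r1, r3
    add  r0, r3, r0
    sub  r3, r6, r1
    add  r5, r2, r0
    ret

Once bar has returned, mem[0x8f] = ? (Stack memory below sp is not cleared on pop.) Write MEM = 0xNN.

MEM = 0x2c

prologue: push r0 -> mem[0x91]=0x58, sp=0x91
prologue: push r1 -> mem[0x90]=0x32, sp=0x90
prologue: push r5 -> mem[0x8f]=0x2c, sp=0x8f
body[0] xor  r1, r1, r3 -> r1=0xea
body[1] add  r0, r3, r0 -> r0=0x30
body[2] sub  r3, r6, r1 -> r3=0x32
body[3] add  r5, r2, r0 -> r5=0x0e
epilogue: pop r5=0x2c, sp=0x90
epilogue: pop r1=0x32, sp=0x91
epilogue: pop r0=0x58, sp=0x92
prologue pushed ['r0', 'r1', 'r5'] at ['0x91', '0x90', '0x8f']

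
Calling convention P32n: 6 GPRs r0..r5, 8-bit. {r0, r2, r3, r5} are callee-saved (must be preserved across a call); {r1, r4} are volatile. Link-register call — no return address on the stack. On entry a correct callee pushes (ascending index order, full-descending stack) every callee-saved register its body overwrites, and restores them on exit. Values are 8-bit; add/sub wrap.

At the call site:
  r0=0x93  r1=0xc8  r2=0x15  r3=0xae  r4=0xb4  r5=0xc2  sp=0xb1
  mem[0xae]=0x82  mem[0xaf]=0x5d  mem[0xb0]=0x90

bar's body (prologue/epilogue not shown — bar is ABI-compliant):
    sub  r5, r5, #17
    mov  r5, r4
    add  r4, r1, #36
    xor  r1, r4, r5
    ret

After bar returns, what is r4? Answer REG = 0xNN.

prologue: push r5 -> mem[0xb0]=0xc2, sp=0xb0
body[0] sub  r5, r5, #17 -> r5=0xb1
body[1] mov  r5, r4 -> r5=0xb4
body[2] add  r4, r1, #36 -> r4=0xec
body[3] xor  r1, r4, r5 -> r1=0x58
epilogue: pop r5=0xc2, sp=0xb1
r4 is caller-saved -> body value

REG = 0xec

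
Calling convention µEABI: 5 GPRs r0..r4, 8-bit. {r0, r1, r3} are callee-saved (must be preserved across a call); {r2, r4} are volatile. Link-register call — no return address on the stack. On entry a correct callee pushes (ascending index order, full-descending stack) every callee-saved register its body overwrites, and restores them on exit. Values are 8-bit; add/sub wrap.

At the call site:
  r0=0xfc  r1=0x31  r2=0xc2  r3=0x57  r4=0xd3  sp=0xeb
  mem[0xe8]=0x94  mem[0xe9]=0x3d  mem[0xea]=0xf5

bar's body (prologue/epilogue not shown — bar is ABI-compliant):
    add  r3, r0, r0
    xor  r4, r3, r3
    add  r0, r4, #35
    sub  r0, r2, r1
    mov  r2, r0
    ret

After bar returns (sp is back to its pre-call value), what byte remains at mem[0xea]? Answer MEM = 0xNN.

MEM = 0xfc

prologue: push r0 → mem[0xea]=0xfc, sp=0xea
prologue: push r3 → mem[0xe9]=0x57, sp=0xe9
body[0] add  r3, r0, r0 → r3=0xf8
body[1] xor  r4, r3, r3 → r4=0x00
body[2] add  r0, r4, #35 → r0=0x23
body[3] sub  r0, r2, r1 → r0=0x91
body[4] mov  r2, r0 → r2=0x91
epilogue: pop r3=0x57, sp=0xea
epilogue: pop r0=0xfc, sp=0xeb
prologue pushed ['r0', 'r3'] at ['0xea', '0xe9']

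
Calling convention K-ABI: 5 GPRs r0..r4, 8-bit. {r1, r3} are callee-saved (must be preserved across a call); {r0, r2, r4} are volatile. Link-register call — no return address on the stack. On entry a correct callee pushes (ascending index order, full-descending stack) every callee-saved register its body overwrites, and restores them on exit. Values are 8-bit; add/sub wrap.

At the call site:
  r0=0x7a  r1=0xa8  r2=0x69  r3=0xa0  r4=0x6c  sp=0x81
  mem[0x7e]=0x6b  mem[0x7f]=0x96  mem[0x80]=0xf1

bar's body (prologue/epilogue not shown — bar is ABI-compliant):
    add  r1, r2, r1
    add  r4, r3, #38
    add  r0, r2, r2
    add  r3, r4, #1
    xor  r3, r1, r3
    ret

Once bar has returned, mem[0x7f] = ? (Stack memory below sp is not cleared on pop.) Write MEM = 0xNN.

prologue: push r1 -> mem[0x80]=0xa8, sp=0x80
prologue: push r3 -> mem[0x7f]=0xa0, sp=0x7f
body[0] add  r1, r2, r1 -> r1=0x11
body[1] add  r4, r3, #38 -> r4=0xc6
body[2] add  r0, r2, r2 -> r0=0xd2
body[3] add  r3, r4, #1 -> r3=0xc7
body[4] xor  r3, r1, r3 -> r3=0xd6
epilogue: pop r3=0xa0, sp=0x80
epilogue: pop r1=0xa8, sp=0x81
prologue pushed ['r1', 'r3'] at ['0x80', '0x7f']

MEM = 0xa0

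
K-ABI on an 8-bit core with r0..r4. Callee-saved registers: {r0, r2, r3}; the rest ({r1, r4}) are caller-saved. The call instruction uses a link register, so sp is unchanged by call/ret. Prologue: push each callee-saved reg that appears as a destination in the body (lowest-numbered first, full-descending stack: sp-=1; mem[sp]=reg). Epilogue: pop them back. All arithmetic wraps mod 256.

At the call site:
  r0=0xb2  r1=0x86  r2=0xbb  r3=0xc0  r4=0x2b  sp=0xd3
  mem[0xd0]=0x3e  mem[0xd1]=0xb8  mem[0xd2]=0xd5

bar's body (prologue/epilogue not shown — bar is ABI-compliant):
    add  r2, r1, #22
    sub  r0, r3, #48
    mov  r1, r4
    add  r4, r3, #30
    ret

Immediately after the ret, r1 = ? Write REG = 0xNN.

REG = 0x2b

prologue: push r0 → mem[0xd2]=0xb2, sp=0xd2
prologue: push r2 → mem[0xd1]=0xbb, sp=0xd1
body[0] add  r2, r1, #22 → r2=0x9c
body[1] sub  r0, r3, #48 → r0=0x90
body[2] mov  r1, r4 → r1=0x2b
body[3] add  r4, r3, #30 → r4=0xde
epilogue: pop r2=0xbb, sp=0xd2
epilogue: pop r0=0xb2, sp=0xd3
r1 is caller-saved → body value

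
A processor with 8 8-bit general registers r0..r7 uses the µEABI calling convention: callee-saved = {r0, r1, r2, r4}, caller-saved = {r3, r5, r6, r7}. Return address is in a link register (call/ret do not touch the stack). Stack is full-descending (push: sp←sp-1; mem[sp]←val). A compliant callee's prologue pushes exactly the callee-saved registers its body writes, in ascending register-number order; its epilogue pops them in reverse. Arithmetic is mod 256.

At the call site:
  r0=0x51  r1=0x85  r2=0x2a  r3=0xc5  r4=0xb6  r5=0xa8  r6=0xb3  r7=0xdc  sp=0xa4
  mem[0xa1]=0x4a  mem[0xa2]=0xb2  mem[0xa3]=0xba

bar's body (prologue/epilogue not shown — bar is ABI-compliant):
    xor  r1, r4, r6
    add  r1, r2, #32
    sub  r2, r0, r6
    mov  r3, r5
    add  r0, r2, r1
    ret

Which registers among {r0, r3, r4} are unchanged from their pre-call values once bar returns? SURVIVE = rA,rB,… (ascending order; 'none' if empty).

prologue: push r0 → mem[0xa3]=0x51, sp=0xa3
prologue: push r1 → mem[0xa2]=0x85, sp=0xa2
prologue: push r2 → mem[0xa1]=0x2a, sp=0xa1
body[0] xor  r1, r4, r6 → r1=0x05
body[1] add  r1, r2, #32 → r1=0x4a
body[2] sub  r2, r0, r6 → r2=0x9e
body[3] mov  r3, r5 → r3=0xa8
body[4] add  r0, r2, r1 → r0=0xe8
epilogue: pop r2=0x2a, sp=0xa2
epilogue: pop r1=0x85, sp=0xa3
epilogue: pop r0=0x51, sp=0xa4
r0: callee-saved, written=True
r3: caller-saved, written=True
r4: callee-saved, written=False

SURVIVE = r0,r4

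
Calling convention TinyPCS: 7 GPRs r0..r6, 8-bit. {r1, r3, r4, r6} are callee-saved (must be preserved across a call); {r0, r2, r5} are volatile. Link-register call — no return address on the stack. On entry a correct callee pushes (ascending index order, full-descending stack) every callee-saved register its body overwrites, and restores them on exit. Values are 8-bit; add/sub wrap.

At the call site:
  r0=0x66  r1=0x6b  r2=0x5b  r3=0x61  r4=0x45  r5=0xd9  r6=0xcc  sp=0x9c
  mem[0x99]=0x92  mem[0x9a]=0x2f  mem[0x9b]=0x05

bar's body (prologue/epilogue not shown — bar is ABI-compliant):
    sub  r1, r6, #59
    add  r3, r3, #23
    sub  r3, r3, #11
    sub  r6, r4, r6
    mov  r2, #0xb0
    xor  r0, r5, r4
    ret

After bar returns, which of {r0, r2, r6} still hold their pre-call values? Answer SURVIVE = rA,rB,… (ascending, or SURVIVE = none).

prologue: push r1 -> mem[0x9b]=0x6b, sp=0x9b
prologue: push r3 -> mem[0x9a]=0x61, sp=0x9a
prologue: push r6 -> mem[0x99]=0xcc, sp=0x99
body[0] sub  r1, r6, #59 -> r1=0x91
body[1] add  r3, r3, #23 -> r3=0x78
body[2] sub  r3, r3, #11 -> r3=0x6d
body[3] sub  r6, r4, r6 -> r6=0x79
body[4] mov  r2, #0xb0 -> r2=0xb0
body[5] xor  r0, r5, r4 -> r0=0x9c
epilogue: pop r6=0xcc, sp=0x9a
epilogue: pop r3=0x61, sp=0x9b
epilogue: pop r1=0x6b, sp=0x9c
r0: caller-saved, written=True
r2: caller-saved, written=True
r6: callee-saved, written=True

SURVIVE = r6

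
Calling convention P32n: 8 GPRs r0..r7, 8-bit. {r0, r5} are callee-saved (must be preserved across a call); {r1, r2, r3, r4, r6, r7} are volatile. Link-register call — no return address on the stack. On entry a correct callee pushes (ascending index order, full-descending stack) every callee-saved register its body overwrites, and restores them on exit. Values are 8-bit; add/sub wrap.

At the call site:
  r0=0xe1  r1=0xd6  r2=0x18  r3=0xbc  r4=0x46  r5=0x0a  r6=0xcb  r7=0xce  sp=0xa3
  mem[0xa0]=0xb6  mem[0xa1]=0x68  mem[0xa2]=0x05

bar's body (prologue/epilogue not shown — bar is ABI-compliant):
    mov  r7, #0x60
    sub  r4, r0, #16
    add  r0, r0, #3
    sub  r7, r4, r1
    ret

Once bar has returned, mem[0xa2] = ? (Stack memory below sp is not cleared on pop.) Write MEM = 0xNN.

prologue: push r0 → mem[0xa2]=0xe1, sp=0xa2
body[0] mov  r7, #0x60 → r7=0x60
body[1] sub  r4, r0, #16 → r4=0xd1
body[2] add  r0, r0, #3 → r0=0xe4
body[3] sub  r7, r4, r1 → r7=0xfb
epilogue: pop r0=0xe1, sp=0xa3
prologue pushed ['r0'] at ['0xa2']

MEM = 0xe1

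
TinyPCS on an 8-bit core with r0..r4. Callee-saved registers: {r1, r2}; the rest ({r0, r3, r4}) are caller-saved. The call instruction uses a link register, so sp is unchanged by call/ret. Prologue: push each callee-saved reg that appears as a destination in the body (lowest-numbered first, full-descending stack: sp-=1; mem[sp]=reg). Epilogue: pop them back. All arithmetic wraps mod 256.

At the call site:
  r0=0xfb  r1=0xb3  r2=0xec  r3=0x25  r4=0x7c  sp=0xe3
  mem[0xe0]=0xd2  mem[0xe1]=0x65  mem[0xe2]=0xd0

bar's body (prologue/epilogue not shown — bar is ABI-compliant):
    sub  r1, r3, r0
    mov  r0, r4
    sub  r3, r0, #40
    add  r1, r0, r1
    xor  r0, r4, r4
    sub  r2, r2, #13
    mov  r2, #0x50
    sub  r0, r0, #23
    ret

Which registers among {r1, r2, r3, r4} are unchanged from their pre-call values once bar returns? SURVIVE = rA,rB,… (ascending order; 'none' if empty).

SURVIVE = r1,r2,r4

prologue: push r1 -> mem[0xe2]=0xb3, sp=0xe2
prologue: push r2 -> mem[0xe1]=0xec, sp=0xe1
body[0] sub  r1, r3, r0 -> r1=0x2a
body[1] mov  r0, r4 -> r0=0x7c
body[2] sub  r3, r0, #40 -> r3=0x54
body[3] add  r1, r0, r1 -> r1=0xa6
body[4] xor  r0, r4, r4 -> r0=0x00
body[5] sub  r2, r2, #13 -> r2=0xdf
body[6] mov  r2, #0x50 -> r2=0x50
body[7] sub  r0, r0, #23 -> r0=0xe9
epilogue: pop r2=0xec, sp=0xe2
epilogue: pop r1=0xb3, sp=0xe3
r1: callee-saved, written=True
r2: callee-saved, written=True
r3: caller-saved, written=True
r4: caller-saved, written=False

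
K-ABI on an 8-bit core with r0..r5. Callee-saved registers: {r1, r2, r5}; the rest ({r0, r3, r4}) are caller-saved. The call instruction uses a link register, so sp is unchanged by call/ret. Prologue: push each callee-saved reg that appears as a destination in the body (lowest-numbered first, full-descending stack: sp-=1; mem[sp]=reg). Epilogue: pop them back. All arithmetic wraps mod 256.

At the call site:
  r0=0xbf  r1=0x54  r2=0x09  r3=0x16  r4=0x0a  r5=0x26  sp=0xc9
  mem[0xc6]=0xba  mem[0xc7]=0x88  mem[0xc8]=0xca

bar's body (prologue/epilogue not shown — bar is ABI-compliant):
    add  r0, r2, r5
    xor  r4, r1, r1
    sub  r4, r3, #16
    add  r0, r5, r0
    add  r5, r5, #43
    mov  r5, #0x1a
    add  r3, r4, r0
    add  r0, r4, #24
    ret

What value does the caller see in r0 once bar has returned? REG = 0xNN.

REG = 0x1e

prologue: push r5 -> mem[0xc8]=0x26, sp=0xc8
body[0] add  r0, r2, r5 -> r0=0x2f
body[1] xor  r4, r1, r1 -> r4=0x00
body[2] sub  r4, r3, #16 -> r4=0x06
body[3] add  r0, r5, r0 -> r0=0x55
body[4] add  r5, r5, #43 -> r5=0x51
body[5] mov  r5, #0x1a -> r5=0x1a
body[6] add  r3, r4, r0 -> r3=0x5b
body[7] add  r0, r4, #24 -> r0=0x1e
epilogue: pop r5=0x26, sp=0xc9
r0 is caller-saved -> body value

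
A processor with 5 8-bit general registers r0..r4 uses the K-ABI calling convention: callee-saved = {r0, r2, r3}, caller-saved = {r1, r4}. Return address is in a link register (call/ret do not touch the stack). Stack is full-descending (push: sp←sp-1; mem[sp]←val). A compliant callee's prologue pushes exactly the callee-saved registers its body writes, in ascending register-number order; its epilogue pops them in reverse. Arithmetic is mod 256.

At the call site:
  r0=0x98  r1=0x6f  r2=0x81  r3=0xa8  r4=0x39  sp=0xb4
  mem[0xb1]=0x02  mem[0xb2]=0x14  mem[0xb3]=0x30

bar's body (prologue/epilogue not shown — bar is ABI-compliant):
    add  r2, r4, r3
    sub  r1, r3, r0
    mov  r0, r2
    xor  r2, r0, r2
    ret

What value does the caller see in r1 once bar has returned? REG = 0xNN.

REG = 0x10

prologue: push r0 -> mem[0xb3]=0x98, sp=0xb3
prologue: push r2 -> mem[0xb2]=0x81, sp=0xb2
body[0] add  r2, r4, r3 -> r2=0xe1
body[1] sub  r1, r3, r0 -> r1=0x10
body[2] mov  r0, r2 -> r0=0xe1
body[3] xor  r2, r0, r2 -> r2=0x00
epilogue: pop r2=0x81, sp=0xb3
epilogue: pop r0=0x98, sp=0xb4
r1 is caller-saved -> body value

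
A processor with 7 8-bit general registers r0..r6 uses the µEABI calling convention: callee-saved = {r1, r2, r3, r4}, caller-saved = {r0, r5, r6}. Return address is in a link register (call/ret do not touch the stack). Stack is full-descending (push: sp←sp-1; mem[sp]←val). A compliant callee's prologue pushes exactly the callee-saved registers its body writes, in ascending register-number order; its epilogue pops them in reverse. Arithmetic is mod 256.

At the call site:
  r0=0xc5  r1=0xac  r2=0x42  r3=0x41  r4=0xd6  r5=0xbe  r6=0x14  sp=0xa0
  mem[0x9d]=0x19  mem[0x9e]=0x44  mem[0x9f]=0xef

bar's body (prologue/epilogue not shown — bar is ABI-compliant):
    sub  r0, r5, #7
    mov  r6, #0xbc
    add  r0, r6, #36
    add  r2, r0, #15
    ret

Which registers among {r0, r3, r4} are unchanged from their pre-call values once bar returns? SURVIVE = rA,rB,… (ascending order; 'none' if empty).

prologue: push r2 → mem[0x9f]=0x42, sp=0x9f
body[0] sub  r0, r5, #7 → r0=0xb7
body[1] mov  r6, #0xbc → r6=0xbc
body[2] add  r0, r6, #36 → r0=0xe0
body[3] add  r2, r0, #15 → r2=0xef
epilogue: pop r2=0x42, sp=0xa0
r0: caller-saved, written=True
r3: callee-saved, written=False
r4: callee-saved, written=False

SURVIVE = r3,r4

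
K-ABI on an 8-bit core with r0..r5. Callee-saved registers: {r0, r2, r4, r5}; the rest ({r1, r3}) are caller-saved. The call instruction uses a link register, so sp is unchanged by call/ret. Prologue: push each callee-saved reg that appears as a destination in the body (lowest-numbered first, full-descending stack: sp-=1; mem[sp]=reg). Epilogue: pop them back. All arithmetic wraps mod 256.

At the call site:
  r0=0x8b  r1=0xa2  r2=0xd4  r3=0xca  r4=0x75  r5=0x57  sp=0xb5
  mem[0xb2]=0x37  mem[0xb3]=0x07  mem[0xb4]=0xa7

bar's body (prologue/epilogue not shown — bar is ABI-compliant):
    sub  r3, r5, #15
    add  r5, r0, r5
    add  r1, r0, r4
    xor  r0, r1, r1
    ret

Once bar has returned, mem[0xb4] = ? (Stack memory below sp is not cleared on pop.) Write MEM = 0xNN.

MEM = 0x8b

prologue: push r0 -> mem[0xb4]=0x8b, sp=0xb4
prologue: push r5 -> mem[0xb3]=0x57, sp=0xb3
body[0] sub  r3, r5, #15 -> r3=0x48
body[1] add  r5, r0, r5 -> r5=0xe2
body[2] add  r1, r0, r4 -> r1=0x00
body[3] xor  r0, r1, r1 -> r0=0x00
epilogue: pop r5=0x57, sp=0xb4
epilogue: pop r0=0x8b, sp=0xb5
prologue pushed ['r0', 'r5'] at ['0xb4', '0xb3']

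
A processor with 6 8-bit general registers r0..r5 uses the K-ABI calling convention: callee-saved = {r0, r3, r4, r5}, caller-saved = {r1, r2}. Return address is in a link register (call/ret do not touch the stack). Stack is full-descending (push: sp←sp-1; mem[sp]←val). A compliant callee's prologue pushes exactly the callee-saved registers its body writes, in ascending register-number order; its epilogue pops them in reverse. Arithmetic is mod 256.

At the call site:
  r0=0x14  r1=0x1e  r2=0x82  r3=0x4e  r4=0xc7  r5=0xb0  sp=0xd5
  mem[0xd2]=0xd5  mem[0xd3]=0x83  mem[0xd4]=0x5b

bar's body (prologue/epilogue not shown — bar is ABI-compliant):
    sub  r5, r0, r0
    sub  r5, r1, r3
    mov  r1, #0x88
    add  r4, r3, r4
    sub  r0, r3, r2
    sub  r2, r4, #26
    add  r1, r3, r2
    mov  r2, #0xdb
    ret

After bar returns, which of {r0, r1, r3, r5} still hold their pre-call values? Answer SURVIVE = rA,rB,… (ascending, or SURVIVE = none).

prologue: push r0 -> mem[0xd4]=0x14, sp=0xd4
prologue: push r4 -> mem[0xd3]=0xc7, sp=0xd3
prologue: push r5 -> mem[0xd2]=0xb0, sp=0xd2
body[0] sub  r5, r0, r0 -> r5=0x00
body[1] sub  r5, r1, r3 -> r5=0xd0
body[2] mov  r1, #0x88 -> r1=0x88
body[3] add  r4, r3, r4 -> r4=0x15
body[4] sub  r0, r3, r2 -> r0=0xcc
body[5] sub  r2, r4, #26 -> r2=0xfb
body[6] add  r1, r3, r2 -> r1=0x49
body[7] mov  r2, #0xdb -> r2=0xdb
epilogue: pop r5=0xb0, sp=0xd3
epilogue: pop r4=0xc7, sp=0xd4
epilogue: pop r0=0x14, sp=0xd5
r0: callee-saved, written=True
r1: caller-saved, written=True
r3: callee-saved, written=False
r5: callee-saved, written=True

SURVIVE = r0,r3,r5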